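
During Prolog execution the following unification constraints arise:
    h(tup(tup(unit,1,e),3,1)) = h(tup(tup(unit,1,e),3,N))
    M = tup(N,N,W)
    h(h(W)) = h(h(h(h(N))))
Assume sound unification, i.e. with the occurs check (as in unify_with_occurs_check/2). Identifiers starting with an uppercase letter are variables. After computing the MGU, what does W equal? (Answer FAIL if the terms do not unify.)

Decompose h/1: tup(tup(unit,1,e),3,1) = tup(tup(unit,1,e),3,N).
Decompose tup/3: tup(unit,1,e) = tup(unit,1,e),  3 = 3,  1 = N.
Delete trivial equation tup(unit,1,e) = tup(unit,1,e).
Delete trivial equation 3 = 3.
Bind N := 1; substituting into the remaining equations gives: M = tup(1,1,W),  h(h(W)) = h(h(h(h(1)))).
Bind M := tup(1,1,W); no other remaining equation mentions M.
Decompose h/1: h(W) = h(h(h(1))).
Decompose h/1: W = h(h(1)).
Bind W := h(h(1)). Substituting into the earlier binding gives M := tup(1,1,h(h(1))).
MGU = { N -> 1, M -> tup(1,1,h(h(1))), W -> h(h(1)) }, so W -> h(h(1)).

h(h(1))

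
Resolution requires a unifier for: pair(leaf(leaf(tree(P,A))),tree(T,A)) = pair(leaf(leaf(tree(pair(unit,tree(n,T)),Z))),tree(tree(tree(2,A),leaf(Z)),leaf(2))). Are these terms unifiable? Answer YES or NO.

Decompose pair/2: leaf(leaf(tree(P,A))) = leaf(leaf(tree(pair(unit,tree(n,T)),Z))),  tree(T,A) = tree(tree(tree(2,A),leaf(Z)),leaf(2)).
Decompose leaf/1: leaf(tree(P,A)) = leaf(tree(pair(unit,tree(n,T)),Z)).
Decompose leaf/1: tree(P,A) = tree(pair(unit,tree(n,T)),Z).
Decompose tree/2: P = pair(unit,tree(n,T)),  A = Z.
Bind P := pair(unit,tree(n,T)); no other remaining equation mentions P.
Bind A := Z; substituting into the remaining equation gives: tree(T,Z) = tree(tree(tree(2,Z),leaf(Z)),leaf(2)).
Decompose tree/2: T = tree(tree(2,Z),leaf(Z)),  Z = leaf(2).
Bind T := tree(tree(2,Z),leaf(Z)); no other remaining equation mentions T. Substituting into the earlier binding gives P := pair(unit,tree(n,tree(tree(2,Z),leaf(Z)))).
Bind Z := leaf(2). Substituting into the earlier bindings gives P := pair(unit,tree(n,tree(tree(2,leaf(2)),leaf(leaf(2))))), A := leaf(2), T := tree(tree(2,leaf(2)),leaf(leaf(2))).
No equations remain and no clash or occurs-check failure arose, so a unifier exists.

YES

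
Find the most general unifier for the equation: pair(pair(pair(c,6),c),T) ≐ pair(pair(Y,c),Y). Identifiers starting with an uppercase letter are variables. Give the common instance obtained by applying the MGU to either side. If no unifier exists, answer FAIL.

Decompose pair/2: pair(pair(c,6),c) ≐ pair(Y,c),  T ≐ Y.
Decompose pair/2: pair(c,6) ≐ Y,  c ≐ c.
Bind Y := pair(c,6); substituting into the one remaining equation that mentions Y gives: T ≐ pair(c,6).
Delete trivial equation c ≐ c.
Bind T := pair(c,6).
Applying the MGU to either side gives pair(pair(pair(c,6),c),pair(c,6)).

pair(pair(pair(c,6),c),pair(c,6))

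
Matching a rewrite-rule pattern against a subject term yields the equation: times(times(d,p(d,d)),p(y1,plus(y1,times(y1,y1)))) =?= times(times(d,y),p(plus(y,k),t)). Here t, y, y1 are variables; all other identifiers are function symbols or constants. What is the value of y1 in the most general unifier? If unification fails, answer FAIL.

Decompose times/2: times(d,p(d,d)) =?= times(d,y),  p(y1,plus(y1,times(y1,y1))) =?= p(plus(y,k),t).
Decompose times/2: d =?= d,  p(d,d) =?= y.
Delete trivial equation d =?= d.
Bind y := p(d,d); substituting into the remaining equation gives: p(y1,plus(y1,times(y1,y1))) =?= p(plus(p(d,d),k),t).
Decompose p/2: y1 =?= plus(p(d,d),k),  plus(y1,times(y1,y1)) =?= t.
Bind y1 := plus(p(d,d),k); substituting into the remaining equation gives: plus(plus(p(d,d),k),times(plus(p(d,d),k),plus(p(d,d),k))) =?= t.
Bind t := plus(plus(p(d,d),k),times(plus(p(d,d),k),plus(p(d,d),k))).
MGU = { y := p(d,d), y1 := plus(p(d,d),k), t := plus(plus(p(d,d),k),times(plus(p(d,d),k),plus(p(d,d),k))) }, so y1 := plus(p(d,d),k).

plus(p(d,d),k)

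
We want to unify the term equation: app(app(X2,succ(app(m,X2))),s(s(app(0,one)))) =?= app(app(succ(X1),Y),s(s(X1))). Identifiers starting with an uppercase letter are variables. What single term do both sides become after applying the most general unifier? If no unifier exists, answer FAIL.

Decompose app/2: app(X2,succ(app(m,X2))) =?= app(succ(X1),Y),  s(s(app(0,one))) =?= s(s(X1)).
Decompose app/2: X2 =?= succ(X1),  succ(app(m,X2)) =?= Y.
Bind X2 := succ(X1); substituting into the one remaining equation that mentions X2 gives: succ(app(m,succ(X1))) =?= Y.
Bind Y := succ(app(m,succ(X1))); no other remaining equation mentions Y.
Decompose s/1: s(app(0,one)) =?= s(X1).
Decompose s/1: app(0,one) =?= X1.
Bind X1 := app(0,one). Substituting into the earlier bindings gives X2 := succ(app(0,one)), Y := succ(app(m,succ(app(0,one)))).
Applying the MGU to either side gives app(app(succ(app(0,one)),succ(app(m,succ(app(0,one))))),s(s(app(0,one)))).

app(app(succ(app(0,one)),succ(app(m,succ(app(0,one))))),s(s(app(0,one))))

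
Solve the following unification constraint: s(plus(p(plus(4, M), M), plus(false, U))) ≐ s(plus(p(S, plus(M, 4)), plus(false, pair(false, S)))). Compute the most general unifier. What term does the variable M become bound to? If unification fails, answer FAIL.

FAIL

Decompose s/1: plus(p(plus(4, M), M), plus(false, U)) ≐ plus(p(S, plus(M, 4)), plus(false, pair(false, S))).
Decompose plus/2: p(plus(4, M), M) ≐ p(S, plus(M, 4)),  plus(false, U) ≐ plus(false, pair(false, S)).
Decompose p/2: plus(4, M) ≐ S,  M ≐ plus(M, 4).
Bind S := plus(4, M); substituting into the one remaining equation that mentions S gives: plus(false, U) ≐ plus(false, pair(false, plus(4, M))).
Occurs check fails: M occurs in plus(M, 4); the equation M ≐ plus(M, 4) has no finite solution.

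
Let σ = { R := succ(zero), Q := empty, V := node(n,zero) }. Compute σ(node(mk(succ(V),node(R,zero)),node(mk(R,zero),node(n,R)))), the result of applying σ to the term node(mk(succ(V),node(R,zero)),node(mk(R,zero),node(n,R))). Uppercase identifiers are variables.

Replace each occurrence of R with succ(zero).
Replace each occurrence of V with node(n,zero).
Result: node(mk(succ(node(n,zero)),node(succ(zero),zero)),node(mk(succ(zero),zero),node(n,succ(zero)))).

node(mk(succ(node(n,zero)),node(succ(zero),zero)),node(mk(succ(zero),zero),node(n,succ(zero))))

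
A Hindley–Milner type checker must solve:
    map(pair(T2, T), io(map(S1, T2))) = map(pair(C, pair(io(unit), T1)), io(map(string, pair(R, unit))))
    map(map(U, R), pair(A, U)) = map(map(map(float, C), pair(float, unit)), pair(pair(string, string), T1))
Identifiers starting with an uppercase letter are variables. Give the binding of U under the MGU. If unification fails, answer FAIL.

Decompose map/2: pair(T2, T) = pair(C, pair(io(unit), T1)),  io(map(S1, T2)) = io(map(string, pair(R, unit))).
Decompose pair/2: T2 = C,  T = pair(io(unit), T1).
Bind T2 := C; substituting into the one remaining equation that mentions T2 gives: io(map(S1, C)) = io(map(string, pair(R, unit))).
Bind T := pair(io(unit), T1); no other remaining equation mentions T.
Decompose io/1: map(S1, C) = map(string, pair(R, unit)).
Decompose map/2: S1 = string,  C = pair(R, unit).
Bind S1 := string; no other remaining equation mentions S1.
Bind C := pair(R, unit); substituting into the remaining equation gives: map(map(U, R), pair(A, U)) = map(map(map(float, pair(R, unit)), pair(float, unit)), pair(pair(string, string), T1)). Substituting into the earlier binding gives T2 := pair(R, unit).
Decompose map/2: map(U, R) = map(map(float, pair(R, unit)), pair(float, unit)),  pair(A, U) = pair(pair(string, string), T1).
Decompose map/2: U = map(float, pair(R, unit)),  R = pair(float, unit).
Bind U := map(float, pair(R, unit)); substituting into the one remaining equation that mentions U gives: pair(A, map(float, pair(R, unit))) = pair(pair(string, string), T1).
Bind R := pair(float, unit); substituting into the remaining equation gives: pair(A, map(float, pair(pair(float, unit), unit))) = pair(pair(string, string), T1). Substituting into the earlier bindings gives T2 := pair(pair(float, unit), unit), C := pair(pair(float, unit), unit), U := map(float, pair(pair(float, unit), unit)).
Decompose pair/2: A = pair(string, string),  map(float, pair(pair(float, unit), unit)) = T1.
Bind A := pair(string, string); no other remaining equation mentions A.
Bind T1 := map(float, pair(pair(float, unit), unit)). Substituting into the earlier binding gives T := pair(io(unit), map(float, pair(pair(float, unit), unit))).
MGU = { T2 -> pair(pair(float, unit), unit), T -> pair(io(unit), map(float, pair(pair(float, unit), unit))), S1 -> string, C -> pair(pair(float, unit), unit), U -> map(float, pair(pair(float, unit), unit)), R -> pair(float, unit), A -> pair(string, string), T1 -> map(float, pair(pair(float, unit), unit)) }, so U -> map(float, pair(pair(float, unit), unit)).

map(float, pair(pair(float, unit), unit))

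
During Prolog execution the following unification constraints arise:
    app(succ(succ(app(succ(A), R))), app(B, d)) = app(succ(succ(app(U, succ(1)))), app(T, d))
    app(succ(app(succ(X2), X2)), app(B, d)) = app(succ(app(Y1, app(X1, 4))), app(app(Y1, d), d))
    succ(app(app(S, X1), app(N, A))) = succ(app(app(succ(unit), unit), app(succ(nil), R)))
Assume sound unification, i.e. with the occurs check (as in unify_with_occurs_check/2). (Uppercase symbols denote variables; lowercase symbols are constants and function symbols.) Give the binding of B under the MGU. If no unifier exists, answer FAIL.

app(succ(app(unit, 4)), d)

Decompose app/2: succ(succ(app(succ(A), R))) = succ(succ(app(U, succ(1)))),  app(B, d) = app(T, d).
Decompose succ/1: succ(app(succ(A), R)) = succ(app(U, succ(1))).
Decompose succ/1: app(succ(A), R) = app(U, succ(1)).
Decompose app/2: succ(A) = U,  R = succ(1).
Bind U := succ(A); no other remaining equation mentions U.
Bind R := succ(1); substituting into the one remaining equation that mentions R gives: succ(app(app(S, X1), app(N, A))) = succ(app(app(succ(unit), unit), app(succ(nil), succ(1)))).
Decompose app/2: B = T,  d = d.
Bind B := T; substituting into the one remaining equation that mentions B gives: app(succ(app(succ(X2), X2)), app(T, d)) = app(succ(app(Y1, app(X1, 4))), app(app(Y1, d), d)).
Delete trivial equation d = d.
Decompose app/2: succ(app(succ(X2), X2)) = succ(app(Y1, app(X1, 4))),  app(T, d) = app(app(Y1, d), d).
Decompose succ/1: app(succ(X2), X2) = app(Y1, app(X1, 4)).
Decompose app/2: succ(X2) = Y1,  X2 = app(X1, 4).
Bind Y1 := succ(X2); substituting into the one remaining equation that mentions Y1 gives: app(T, d) = app(app(succ(X2), d), d).
Bind X2 := app(X1, 4); substituting into the one remaining equation that mentions X2 gives: app(T, d) = app(app(succ(app(X1, 4)), d), d). Substituting into the earlier binding gives Y1 := succ(app(X1, 4)).
Decompose app/2: T = app(succ(app(X1, 4)), d),  d = d.
Bind T := app(succ(app(X1, 4)), d); no other remaining equation mentions T. Substituting into the earlier binding gives B := app(succ(app(X1, 4)), d).
Delete trivial equation d = d.
Decompose succ/1: app(app(S, X1), app(N, A)) = app(app(succ(unit), unit), app(succ(nil), succ(1))).
Decompose app/2: app(S, X1) = app(succ(unit), unit),  app(N, A) = app(succ(nil), succ(1)).
Decompose app/2: S = succ(unit),  X1 = unit.
Bind S := succ(unit); no other remaining equation mentions S.
Bind X1 := unit; no other remaining equation mentions X1. Substituting into the earlier bindings gives B := app(succ(app(unit, 4)), d), Y1 := succ(app(unit, 4)), X2 := app(unit, 4), T := app(succ(app(unit, 4)), d).
Decompose app/2: N = succ(nil),  A = succ(1).
Bind N := succ(nil); no other remaining equation mentions N.
Bind A := succ(1). Substituting into the earlier binding gives U := succ(succ(1)).
MGU = { U = succ(succ(1)), R = succ(1), B = app(succ(app(unit, 4)), d), Y1 = succ(app(unit, 4)), X2 = app(unit, 4), T = app(succ(app(unit, 4)), d), S = succ(unit), X1 = unit, N = succ(nil), A = succ(1) }, so B = app(succ(app(unit, 4)), d).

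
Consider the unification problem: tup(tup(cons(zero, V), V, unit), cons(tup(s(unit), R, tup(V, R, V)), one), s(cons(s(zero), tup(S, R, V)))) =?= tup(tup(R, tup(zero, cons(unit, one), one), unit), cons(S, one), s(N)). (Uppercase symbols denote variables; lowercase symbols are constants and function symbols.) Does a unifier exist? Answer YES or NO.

YES

Decompose tup/3: tup(cons(zero, V), V, unit) =?= tup(R, tup(zero, cons(unit, one), one), unit),  cons(tup(s(unit), R, tup(V, R, V)), one) =?= cons(S, one),  s(cons(s(zero), tup(S, R, V))) =?= s(N).
Decompose tup/3: cons(zero, V) =?= R,  V =?= tup(zero, cons(unit, one), one),  unit =?= unit.
Bind R := cons(zero, V); substituting into the 2 remaining equations that mention R gives: cons(tup(s(unit), cons(zero, V), tup(V, cons(zero, V), V)), one) =?= cons(S, one),  s(cons(s(zero), tup(S, cons(zero, V), V))) =?= s(N).
Bind V := tup(zero, cons(unit, one), one); substituting into the 2 remaining equations that mention V gives: cons(tup(s(unit), cons(zero, tup(zero, cons(unit, one), one)), tup(tup(zero, cons(unit, one), one), cons(zero, tup(zero, cons(unit, one), one)), tup(zero, cons(unit, one), one))), one) =?= cons(S, one),  s(cons(s(zero), tup(S, cons(zero, tup(zero, cons(unit, one), one)), tup(zero, cons(unit, one), one)))) =?= s(N). Substituting into the earlier binding gives R := cons(zero, tup(zero, cons(unit, one), one)).
Delete trivial equation unit =?= unit.
Decompose cons/2: tup(s(unit), cons(zero, tup(zero, cons(unit, one), one)), tup(tup(zero, cons(unit, one), one), cons(zero, tup(zero, cons(unit, one), one)), tup(zero, cons(unit, one), one))) =?= S,  one =?= one.
Bind S := tup(s(unit), cons(zero, tup(zero, cons(unit, one), one)), tup(tup(zero, cons(unit, one), one), cons(zero, tup(zero, cons(unit, one), one)), tup(zero, cons(unit, one), one))); substituting into the one remaining equation that mentions S gives: s(cons(s(zero), tup(tup(s(unit), cons(zero, tup(zero, cons(unit, one), one)), tup(tup(zero, cons(unit, one), one), cons(zero, tup(zero, cons(unit, one), one)), tup(zero, cons(unit, one), one))), cons(zero, tup(zero, cons(unit, one), one)), tup(zero, cons(unit, one), one)))) =?= s(N).
Delete trivial equation one =?= one.
Decompose s/1: cons(s(zero), tup(tup(s(unit), cons(zero, tup(zero, cons(unit, one), one)), tup(tup(zero, cons(unit, one), one), cons(zero, tup(zero, cons(unit, one), one)), tup(zero, cons(unit, one), one))), cons(zero, tup(zero, cons(unit, one), one)), tup(zero, cons(unit, one), one))) =?= N.
Bind N := cons(s(zero), tup(tup(s(unit), cons(zero, tup(zero, cons(unit, one), one)), tup(tup(zero, cons(unit, one), one), cons(zero, tup(zero, cons(unit, one), one)), tup(zero, cons(unit, one), one))), cons(zero, tup(zero, cons(unit, one), one)), tup(zero, cons(unit, one), one))).
No equations remain and no clash or occurs-check failure arose, so a unifier exists.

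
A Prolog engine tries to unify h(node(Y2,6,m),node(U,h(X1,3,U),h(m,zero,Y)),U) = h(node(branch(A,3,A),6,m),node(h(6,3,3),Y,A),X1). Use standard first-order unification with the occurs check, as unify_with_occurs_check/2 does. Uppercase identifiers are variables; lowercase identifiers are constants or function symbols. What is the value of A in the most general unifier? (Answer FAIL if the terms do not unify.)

h(m,zero,h(h(6,3,3),3,h(6,3,3)))

Decompose h/3: node(Y2,6,m) = node(branch(A,3,A),6,m),  node(U,h(X1,3,U),h(m,zero,Y)) = node(h(6,3,3),Y,A),  U = X1.
Decompose node/3: Y2 = branch(A,3,A),  6 = 6,  m = m.
Bind Y2 := branch(A,3,A); no other remaining equation mentions Y2.
Delete trivial equation 6 = 6.
Delete trivial equation m = m.
Decompose node/3: U = h(6,3,3),  h(X1,3,U) = Y,  h(m,zero,Y) = A.
Bind U := h(6,3,3); substituting into the 2 remaining equations that mention U gives: h(X1,3,h(6,3,3)) = Y,  h(6,3,3) = X1.
Bind Y := h(X1,3,h(6,3,3)); substituting into the one remaining equation that mentions Y gives: h(m,zero,h(X1,3,h(6,3,3))) = A.
Bind A := h(m,zero,h(X1,3,h(6,3,3))); no other remaining equation mentions A. Substituting into the earlier binding gives Y2 := branch(h(m,zero,h(X1,3,h(6,3,3))),3,h(m,zero,h(X1,3,h(6,3,3)))).
Bind X1 := h(6,3,3). Substituting into the earlier bindings gives Y2 := branch(h(m,zero,h(h(6,3,3),3,h(6,3,3))),3,h(m,zero,h(h(6,3,3),3,h(6,3,3)))), Y := h(h(6,3,3),3,h(6,3,3)), A := h(m,zero,h(h(6,3,3),3,h(6,3,3))).
MGU = { Y2 -> branch(h(m,zero,h(h(6,3,3),3,h(6,3,3))),3,h(m,zero,h(h(6,3,3),3,h(6,3,3)))), U -> h(6,3,3), Y -> h(h(6,3,3),3,h(6,3,3)), A -> h(m,zero,h(h(6,3,3),3,h(6,3,3))), X1 -> h(6,3,3) }, so A -> h(m,zero,h(h(6,3,3),3,h(6,3,3))).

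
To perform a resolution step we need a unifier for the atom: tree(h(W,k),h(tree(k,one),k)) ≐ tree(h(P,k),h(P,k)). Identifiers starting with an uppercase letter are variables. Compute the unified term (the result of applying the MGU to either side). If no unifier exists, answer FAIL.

Decompose tree/2: h(W,k) ≐ h(P,k),  h(tree(k,one),k) ≐ h(P,k).
Decompose h/2: W ≐ P,  k ≐ k.
Bind W := P; no other remaining equation mentions W.
Delete trivial equation k ≐ k.
Decompose h/2: tree(k,one) ≐ P,  k ≐ k.
Bind P := tree(k,one); no other remaining equation mentions P. Substituting into the earlier binding gives W := tree(k,one).
Delete trivial equation k ≐ k.
Applying the MGU to either side gives tree(h(tree(k,one),k),h(tree(k,one),k)).

tree(h(tree(k,one),k),h(tree(k,one),k))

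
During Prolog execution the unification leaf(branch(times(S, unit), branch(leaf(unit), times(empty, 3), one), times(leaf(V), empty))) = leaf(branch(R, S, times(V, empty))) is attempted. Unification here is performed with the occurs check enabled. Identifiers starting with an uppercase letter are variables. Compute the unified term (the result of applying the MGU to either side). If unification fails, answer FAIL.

FAIL

Decompose leaf/1: branch(times(S, unit), branch(leaf(unit), times(empty, 3), one), times(leaf(V), empty)) = branch(R, S, times(V, empty)).
Decompose branch/3: times(S, unit) = R,  branch(leaf(unit), times(empty, 3), one) = S,  times(leaf(V), empty) = times(V, empty).
Bind R := times(S, unit); no other remaining equation mentions R.
Bind S := branch(leaf(unit), times(empty, 3), one); no other remaining equation mentions S. Substituting into the earlier binding gives R := times(branch(leaf(unit), times(empty, 3), one), unit).
Decompose times/2: leaf(V) = V,  empty = empty.
Occurs check fails: V occurs in leaf(V); the equation V = leaf(V) has no finite solution.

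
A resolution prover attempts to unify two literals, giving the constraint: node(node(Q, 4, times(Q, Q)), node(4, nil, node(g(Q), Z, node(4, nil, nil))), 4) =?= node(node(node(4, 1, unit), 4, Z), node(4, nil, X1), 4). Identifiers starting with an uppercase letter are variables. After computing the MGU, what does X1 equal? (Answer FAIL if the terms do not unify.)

Decompose node/3: node(Q, 4, times(Q, Q)) =?= node(node(4, 1, unit), 4, Z),  node(4, nil, node(g(Q), Z, node(4, nil, nil))) =?= node(4, nil, X1),  4 =?= 4.
Decompose node/3: Q =?= node(4, 1, unit),  4 =?= 4,  times(Q, Q) =?= Z.
Bind Q := node(4, 1, unit); substituting into the 2 remaining equations that mention Q gives: times(node(4, 1, unit), node(4, 1, unit)) =?= Z,  node(4, nil, node(g(node(4, 1, unit)), Z, node(4, nil, nil))) =?= node(4, nil, X1).
Delete trivial equation 4 =?= 4.
Bind Z := times(node(4, 1, unit), node(4, 1, unit)); substituting into the one remaining equation that mentions Z gives: node(4, nil, node(g(node(4, 1, unit)), times(node(4, 1, unit), node(4, 1, unit)), node(4, nil, nil))) =?= node(4, nil, X1).
Decompose node/3: 4 =?= 4,  nil =?= nil,  node(g(node(4, 1, unit)), times(node(4, 1, unit), node(4, 1, unit)), node(4, nil, nil)) =?= X1.
Delete trivial equation 4 =?= 4.
Delete trivial equation nil =?= nil.
Bind X1 := node(g(node(4, 1, unit)), times(node(4, 1, unit), node(4, 1, unit)), node(4, nil, nil)); no other remaining equation mentions X1.
Delete trivial equation 4 =?= 4.
MGU = { Q ↦ node(4, 1, unit), Z ↦ times(node(4, 1, unit), node(4, 1, unit)), X1 ↦ node(g(node(4, 1, unit)), times(node(4, 1, unit), node(4, 1, unit)), node(4, nil, nil)) }, so X1 ↦ node(g(node(4, 1, unit)), times(node(4, 1, unit), node(4, 1, unit)), node(4, nil, nil)).

node(g(node(4, 1, unit)), times(node(4, 1, unit), node(4, 1, unit)), node(4, nil, nil))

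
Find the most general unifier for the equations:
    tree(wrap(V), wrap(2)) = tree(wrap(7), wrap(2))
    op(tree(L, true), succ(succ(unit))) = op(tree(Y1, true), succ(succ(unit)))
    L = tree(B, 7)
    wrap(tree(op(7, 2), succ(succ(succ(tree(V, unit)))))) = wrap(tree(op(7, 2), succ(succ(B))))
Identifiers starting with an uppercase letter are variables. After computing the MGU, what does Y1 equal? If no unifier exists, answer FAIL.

Decompose tree/2: wrap(V) = wrap(7),  wrap(2) = wrap(2).
Decompose wrap/1: V = 7.
Bind V := 7; substituting into the one remaining equation that mentions V gives: wrap(tree(op(7, 2), succ(succ(succ(tree(7, unit)))))) = wrap(tree(op(7, 2), succ(succ(B)))).
Delete trivial equation wrap(2) = wrap(2).
Decompose op/2: tree(L, true) = tree(Y1, true),  succ(succ(unit)) = succ(succ(unit)).
Decompose tree/2: L = Y1,  true = true.
Bind L := Y1; substituting into the one remaining equation that mentions L gives: Y1 = tree(B, 7).
Delete trivial equation true = true.
Delete trivial equation succ(succ(unit)) = succ(succ(unit)).
Bind Y1 := tree(B, 7); no other remaining equation mentions Y1. Substituting into the earlier binding gives L := tree(B, 7).
Decompose wrap/1: tree(op(7, 2), succ(succ(succ(tree(7, unit))))) = tree(op(7, 2), succ(succ(B))).
Decompose tree/2: op(7, 2) = op(7, 2),  succ(succ(succ(tree(7, unit)))) = succ(succ(B)).
Delete trivial equation op(7, 2) = op(7, 2).
Decompose succ/1: succ(succ(tree(7, unit))) = succ(B).
Decompose succ/1: succ(tree(7, unit)) = B.
Bind B := succ(tree(7, unit)). Substituting into the earlier bindings gives L := tree(succ(tree(7, unit)), 7), Y1 := tree(succ(tree(7, unit)), 7).
MGU = { V -> 7, L -> tree(succ(tree(7, unit)), 7), Y1 -> tree(succ(tree(7, unit)), 7), B -> succ(tree(7, unit)) }, so Y1 -> tree(succ(tree(7, unit)), 7).

tree(succ(tree(7, unit)), 7)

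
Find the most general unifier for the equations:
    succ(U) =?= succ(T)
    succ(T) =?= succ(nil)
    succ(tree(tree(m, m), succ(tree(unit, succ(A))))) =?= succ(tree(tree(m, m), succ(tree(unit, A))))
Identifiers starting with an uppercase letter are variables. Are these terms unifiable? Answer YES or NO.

NO

Decompose succ/1: U =?= T.
Bind U := T; no other remaining equation mentions U.
Decompose succ/1: T =?= nil.
Bind T := nil; no other remaining equation mentions T. Substituting into the earlier binding gives U := nil.
Decompose succ/1: tree(tree(m, m), succ(tree(unit, succ(A)))) =?= tree(tree(m, m), succ(tree(unit, A))).
Decompose tree/2: tree(m, m) =?= tree(m, m),  succ(tree(unit, succ(A))) =?= succ(tree(unit, A)).
Delete trivial equation tree(m, m) =?= tree(m, m).
Decompose succ/1: tree(unit, succ(A)) =?= tree(unit, A).
Decompose tree/2: unit =?= unit,  succ(A) =?= A.
Delete trivial equation unit =?= unit.
Occurs check fails: A occurs in succ(A); the equation A =?= succ(A) has no finite solution.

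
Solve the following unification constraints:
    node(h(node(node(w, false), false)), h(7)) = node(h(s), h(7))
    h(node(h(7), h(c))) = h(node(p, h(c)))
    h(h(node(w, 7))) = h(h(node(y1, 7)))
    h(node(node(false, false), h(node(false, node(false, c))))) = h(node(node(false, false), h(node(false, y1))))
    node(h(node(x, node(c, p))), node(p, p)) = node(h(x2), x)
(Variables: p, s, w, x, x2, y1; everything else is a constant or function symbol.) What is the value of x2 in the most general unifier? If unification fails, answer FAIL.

node(node(h(7), h(7)), node(c, h(7)))

Decompose node/2: h(node(node(w, false), false)) = h(s),  h(7) = h(7).
Decompose h/1: node(node(w, false), false) = s.
Bind s := node(node(w, false), false); no other remaining equation mentions s.
Delete trivial equation h(7) = h(7).
Decompose h/1: node(h(7), h(c)) = node(p, h(c)).
Decompose node/2: h(7) = p,  h(c) = h(c).
Bind p := h(7); substituting into the one remaining equation that mentions p gives: node(h(node(x, node(c, h(7)))), node(h(7), h(7))) = node(h(x2), x).
Delete trivial equation h(c) = h(c).
Decompose h/1: h(node(w, 7)) = h(node(y1, 7)).
Decompose h/1: node(w, 7) = node(y1, 7).
Decompose node/2: w = y1,  7 = 7.
Bind w := y1; no other remaining equation mentions w. Substituting into the earlier binding gives s := node(node(y1, false), false).
Delete trivial equation 7 = 7.
Decompose h/1: node(node(false, false), h(node(false, node(false, c)))) = node(node(false, false), h(node(false, y1))).
Decompose node/2: node(false, false) = node(false, false),  h(node(false, node(false, c))) = h(node(false, y1)).
Delete trivial equation node(false, false) = node(false, false).
Decompose h/1: node(false, node(false, c)) = node(false, y1).
Decompose node/2: false = false,  node(false, c) = y1.
Delete trivial equation false = false.
Bind y1 := node(false, c); no other remaining equation mentions y1. Substituting into the earlier bindings gives s := node(node(node(false, c), false), false), w := node(false, c).
Decompose node/2: h(node(x, node(c, h(7)))) = h(x2),  node(h(7), h(7)) = x.
Decompose h/1: node(x, node(c, h(7))) = x2.
Bind x2 := node(x, node(c, h(7))); no other remaining equation mentions x2.
Bind x := node(h(7), h(7)). Substituting into the earlier binding gives x2 := node(node(h(7), h(7)), node(c, h(7))).
MGU = { s := node(node(node(false, c), false), false), p := h(7), w := node(false, c), y1 := node(false, c), x2 := node(node(h(7), h(7)), node(c, h(7))), x := node(h(7), h(7)) }, so x2 := node(node(h(7), h(7)), node(c, h(7))).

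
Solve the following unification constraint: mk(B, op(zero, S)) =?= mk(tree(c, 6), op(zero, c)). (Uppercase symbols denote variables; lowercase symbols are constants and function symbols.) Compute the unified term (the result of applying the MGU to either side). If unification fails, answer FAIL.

mk(tree(c, 6), op(zero, c))

Decompose mk/2: B =?= tree(c, 6),  op(zero, S) =?= op(zero, c).
Bind B := tree(c, 6); no other remaining equation mentions B.
Decompose op/2: zero =?= zero,  S =?= c.
Delete trivial equation zero =?= zero.
Bind S := c.
Applying the MGU to either side gives mk(tree(c, 6), op(zero, c)).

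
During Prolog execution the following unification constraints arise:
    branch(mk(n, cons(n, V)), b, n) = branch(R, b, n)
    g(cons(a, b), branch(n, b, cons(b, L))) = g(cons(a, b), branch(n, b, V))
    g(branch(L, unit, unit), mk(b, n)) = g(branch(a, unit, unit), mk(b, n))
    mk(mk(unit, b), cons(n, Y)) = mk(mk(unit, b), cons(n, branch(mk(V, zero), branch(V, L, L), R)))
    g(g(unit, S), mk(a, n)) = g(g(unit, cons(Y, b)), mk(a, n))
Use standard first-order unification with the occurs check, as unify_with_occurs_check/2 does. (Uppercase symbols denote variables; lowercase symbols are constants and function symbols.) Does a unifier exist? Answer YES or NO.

YES

Decompose branch/3: mk(n, cons(n, V)) = R,  b = b,  n = n.
Bind R := mk(n, cons(n, V)); substituting into the one remaining equation that mentions R gives: mk(mk(unit, b), cons(n, Y)) = mk(mk(unit, b), cons(n, branch(mk(V, zero), branch(V, L, L), mk(n, cons(n, V))))).
Delete trivial equation b = b.
Delete trivial equation n = n.
Decompose g/2: cons(a, b) = cons(a, b),  branch(n, b, cons(b, L)) = branch(n, b, V).
Delete trivial equation cons(a, b) = cons(a, b).
Decompose branch/3: n = n,  b = b,  cons(b, L) = V.
Delete trivial equation n = n.
Delete trivial equation b = b.
Bind V := cons(b, L); substituting into the one remaining equation that mentions V gives: mk(mk(unit, b), cons(n, Y)) = mk(mk(unit, b), cons(n, branch(mk(cons(b, L), zero), branch(cons(b, L), L, L), mk(n, cons(n, cons(b, L)))))). Substituting into the earlier binding gives R := mk(n, cons(n, cons(b, L))).
Decompose g/2: branch(L, unit, unit) = branch(a, unit, unit),  mk(b, n) = mk(b, n).
Decompose branch/3: L = a,  unit = unit,  unit = unit.
Bind L := a; substituting into the one remaining equation that mentions L gives: mk(mk(unit, b), cons(n, Y)) = mk(mk(unit, b), cons(n, branch(mk(cons(b, a), zero), branch(cons(b, a), a, a), mk(n, cons(n, cons(b, a)))))). Substituting into the earlier bindings gives R := mk(n, cons(n, cons(b, a))), V := cons(b, a).
Delete trivial equation unit = unit.
Delete trivial equation unit = unit.
Delete trivial equation mk(b, n) = mk(b, n).
Decompose mk/2: mk(unit, b) = mk(unit, b),  cons(n, Y) = cons(n, branch(mk(cons(b, a), zero), branch(cons(b, a), a, a), mk(n, cons(n, cons(b, a))))).
Delete trivial equation mk(unit, b) = mk(unit, b).
Decompose cons/2: n = n,  Y = branch(mk(cons(b, a), zero), branch(cons(b, a), a, a), mk(n, cons(n, cons(b, a)))).
Delete trivial equation n = n.
Bind Y := branch(mk(cons(b, a), zero), branch(cons(b, a), a, a), mk(n, cons(n, cons(b, a)))); substituting into the remaining equation gives: g(g(unit, S), mk(a, n)) = g(g(unit, cons(branch(mk(cons(b, a), zero), branch(cons(b, a), a, a), mk(n, cons(n, cons(b, a)))), b)), mk(a, n)).
Decompose g/2: g(unit, S) = g(unit, cons(branch(mk(cons(b, a), zero), branch(cons(b, a), a, a), mk(n, cons(n, cons(b, a)))), b)),  mk(a, n) = mk(a, n).
Decompose g/2: unit = unit,  S = cons(branch(mk(cons(b, a), zero), branch(cons(b, a), a, a), mk(n, cons(n, cons(b, a)))), b).
Delete trivial equation unit = unit.
Bind S := cons(branch(mk(cons(b, a), zero), branch(cons(b, a), a, a), mk(n, cons(n, cons(b, a)))), b); no other remaining equation mentions S.
Delete trivial equation mk(a, n) = mk(a, n).
No equations remain and no clash or occurs-check failure arose, so a unifier exists.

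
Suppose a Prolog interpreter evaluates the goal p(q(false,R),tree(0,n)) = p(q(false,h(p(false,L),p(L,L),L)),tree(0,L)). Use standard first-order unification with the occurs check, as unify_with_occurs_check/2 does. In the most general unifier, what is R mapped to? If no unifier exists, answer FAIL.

h(p(false,n),p(n,n),n)

Decompose p/2: q(false,R) = q(false,h(p(false,L),p(L,L),L)),  tree(0,n) = tree(0,L).
Decompose q/2: false = false,  R = h(p(false,L),p(L,L),L).
Delete trivial equation false = false.
Bind R := h(p(false,L),p(L,L),L); no other remaining equation mentions R.
Decompose tree/2: 0 = 0,  n = L.
Delete trivial equation 0 = 0.
Bind L := n. Substituting into the earlier binding gives R := h(p(false,n),p(n,n),n).
MGU = { R = h(p(false,n),p(n,n),n), L = n }, so R = h(p(false,n),p(n,n),n).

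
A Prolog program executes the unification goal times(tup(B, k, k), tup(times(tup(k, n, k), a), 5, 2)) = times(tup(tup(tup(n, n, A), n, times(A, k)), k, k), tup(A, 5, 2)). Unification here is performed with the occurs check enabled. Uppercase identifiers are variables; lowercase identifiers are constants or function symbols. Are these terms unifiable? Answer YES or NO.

Decompose times/2: tup(B, k, k) = tup(tup(tup(n, n, A), n, times(A, k)), k, k),  tup(times(tup(k, n, k), a), 5, 2) = tup(A, 5, 2).
Decompose tup/3: B = tup(tup(n, n, A), n, times(A, k)),  k = k,  k = k.
Bind B := tup(tup(n, n, A), n, times(A, k)); no other remaining equation mentions B.
Delete trivial equation k = k.
Delete trivial equation k = k.
Decompose tup/3: times(tup(k, n, k), a) = A,  5 = 5,  2 = 2.
Bind A := times(tup(k, n, k), a); no other remaining equation mentions A. Substituting into the earlier binding gives B := tup(tup(n, n, times(tup(k, n, k), a)), n, times(times(tup(k, n, k), a), k)).
Delete trivial equation 5 = 5.
Delete trivial equation 2 = 2.
No equations remain and no clash or occurs-check failure arose, so a unifier exists.

YES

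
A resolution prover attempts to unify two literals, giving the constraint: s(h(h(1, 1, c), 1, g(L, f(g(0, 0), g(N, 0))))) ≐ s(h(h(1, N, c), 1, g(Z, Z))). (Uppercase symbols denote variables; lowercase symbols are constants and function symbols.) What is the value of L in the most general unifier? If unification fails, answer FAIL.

Decompose s/1: h(h(1, 1, c), 1, g(L, f(g(0, 0), g(N, 0)))) ≐ h(h(1, N, c), 1, g(Z, Z)).
Decompose h/3: h(1, 1, c) ≐ h(1, N, c),  1 ≐ 1,  g(L, f(g(0, 0), g(N, 0))) ≐ g(Z, Z).
Decompose h/3: 1 ≐ 1,  1 ≐ N,  c ≐ c.
Delete trivial equation 1 ≐ 1.
Bind N := 1; substituting into the one remaining equation that mentions N gives: g(L, f(g(0, 0), g(1, 0))) ≐ g(Z, Z).
Delete trivial equation c ≐ c.
Delete trivial equation 1 ≐ 1.
Decompose g/2: L ≐ Z,  f(g(0, 0), g(1, 0)) ≐ Z.
Bind L := Z; no other remaining equation mentions L.
Bind Z := f(g(0, 0), g(1, 0)). Substituting into the earlier binding gives L := f(g(0, 0), g(1, 0)).
MGU = { N -> 1, L -> f(g(0, 0), g(1, 0)), Z -> f(g(0, 0), g(1, 0)) }, so L -> f(g(0, 0), g(1, 0)).

f(g(0, 0), g(1, 0))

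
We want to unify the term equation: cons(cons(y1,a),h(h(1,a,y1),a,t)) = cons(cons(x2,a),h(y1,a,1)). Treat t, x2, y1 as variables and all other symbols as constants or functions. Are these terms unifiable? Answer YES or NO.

NO

Decompose cons/2: cons(y1,a) = cons(x2,a),  h(h(1,a,y1),a,t) = h(y1,a,1).
Decompose cons/2: y1 = x2,  a = a.
Bind y1 := x2; substituting into the one remaining equation that mentions y1 gives: h(h(1,a,x2),a,t) = h(x2,a,1).
Delete trivial equation a = a.
Decompose h/3: h(1,a,x2) = x2,  a = a,  t = 1.
Occurs check fails: x2 occurs in h(1,a,x2); the equation x2 = h(1,a,x2) has no finite solution.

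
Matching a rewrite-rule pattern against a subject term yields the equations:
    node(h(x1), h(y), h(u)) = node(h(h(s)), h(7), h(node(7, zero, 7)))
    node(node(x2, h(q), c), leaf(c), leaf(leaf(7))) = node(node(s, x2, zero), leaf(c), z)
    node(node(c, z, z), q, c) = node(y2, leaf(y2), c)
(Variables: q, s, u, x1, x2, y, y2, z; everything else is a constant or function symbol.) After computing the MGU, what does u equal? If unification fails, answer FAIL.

FAIL

Decompose node/3: h(x1) = h(h(s)),  h(y) = h(7),  h(u) = h(node(7, zero, 7)).
Decompose h/1: x1 = h(s).
Bind x1 := h(s); no other remaining equation mentions x1.
Decompose h/1: y = 7.
Bind y := 7; no other remaining equation mentions y.
Decompose h/1: u = node(7, zero, 7).
Bind u := node(7, zero, 7); no other remaining equation mentions u.
Decompose node/3: node(x2, h(q), c) = node(s, x2, zero),  leaf(c) = leaf(c),  leaf(leaf(7)) = z.
Decompose node/3: x2 = s,  h(q) = x2,  c = zero.
Bind x2 := s; substituting into the one remaining equation that mentions x2 gives: h(q) = s.
Bind s := h(q); no other remaining equation mentions s. Substituting into the earlier bindings gives x1 := h(h(q)), x2 := h(q).
Clash: constants c and zero differ; no unifier exists.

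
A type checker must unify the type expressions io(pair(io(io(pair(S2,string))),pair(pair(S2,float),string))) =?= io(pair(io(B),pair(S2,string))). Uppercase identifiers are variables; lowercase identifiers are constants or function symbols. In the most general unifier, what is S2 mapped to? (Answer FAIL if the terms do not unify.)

Decompose io/1: pair(io(io(pair(S2,string))),pair(pair(S2,float),string)) =?= pair(io(B),pair(S2,string)).
Decompose pair/2: io(io(pair(S2,string))) =?= io(B),  pair(pair(S2,float),string) =?= pair(S2,string).
Decompose io/1: io(pair(S2,string)) =?= B.
Bind B := io(pair(S2,string)); no other remaining equation mentions B.
Decompose pair/2: pair(S2,float) =?= S2,  string =?= string.
Occurs check fails: S2 occurs in pair(S2,float); the equation S2 =?= pair(S2,float) has no finite solution.

FAIL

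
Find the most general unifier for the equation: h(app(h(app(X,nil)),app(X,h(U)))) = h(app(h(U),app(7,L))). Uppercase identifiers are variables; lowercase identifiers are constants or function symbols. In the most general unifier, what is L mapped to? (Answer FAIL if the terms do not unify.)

h(app(7,nil))

Decompose h/1: app(h(app(X,nil)),app(X,h(U))) = app(h(U),app(7,L)).
Decompose app/2: h(app(X,nil)) = h(U),  app(X,h(U)) = app(7,L).
Decompose h/1: app(X,nil) = U.
Bind U := app(X,nil); substituting into the remaining equation gives: app(X,h(app(X,nil))) = app(7,L).
Decompose app/2: X = 7,  h(app(X,nil)) = L.
Bind X := 7; substituting into the remaining equation gives: h(app(7,nil)) = L. Substituting into the earlier binding gives U := app(7,nil).
Bind L := h(app(7,nil)).
MGU = { U := app(7,nil), X := 7, L := h(app(7,nil)) }, so L := h(app(7,nil)).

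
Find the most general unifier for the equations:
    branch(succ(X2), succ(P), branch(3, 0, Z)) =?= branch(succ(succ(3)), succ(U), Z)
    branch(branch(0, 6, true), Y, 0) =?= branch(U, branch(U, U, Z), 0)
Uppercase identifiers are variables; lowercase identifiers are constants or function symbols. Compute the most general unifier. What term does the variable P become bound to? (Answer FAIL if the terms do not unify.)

FAIL

Decompose branch/3: succ(X2) =?= succ(succ(3)),  succ(P) =?= succ(U),  branch(3, 0, Z) =?= Z.
Decompose succ/1: X2 =?= succ(3).
Bind X2 := succ(3); no other remaining equation mentions X2.
Decompose succ/1: P =?= U.
Bind P := U; no other remaining equation mentions P.
Occurs check fails: Z occurs in branch(3, 0, Z); the equation Z =?= branch(3, 0, Z) has no finite solution.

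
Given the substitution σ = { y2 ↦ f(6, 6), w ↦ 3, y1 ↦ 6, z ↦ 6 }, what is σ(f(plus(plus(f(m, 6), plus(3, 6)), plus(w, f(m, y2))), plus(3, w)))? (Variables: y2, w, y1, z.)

f(plus(plus(f(m, 6), plus(3, 6)), plus(3, f(m, f(6, 6)))), plus(3, 3))

Replace each occurrence of y2 with f(6, 6).
Replace each occurrence of w with 3.
Result: f(plus(plus(f(m, 6), plus(3, 6)), plus(3, f(m, f(6, 6)))), plus(3, 3)).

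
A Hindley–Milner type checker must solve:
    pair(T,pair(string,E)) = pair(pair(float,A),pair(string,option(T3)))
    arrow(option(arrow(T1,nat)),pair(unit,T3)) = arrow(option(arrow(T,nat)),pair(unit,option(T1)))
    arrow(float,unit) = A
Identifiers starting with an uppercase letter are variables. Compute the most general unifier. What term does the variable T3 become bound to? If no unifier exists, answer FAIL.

Decompose pair/2: T = pair(float,A),  pair(string,E) = pair(string,option(T3)).
Bind T := pair(float,A); substituting into the one remaining equation that mentions T gives: arrow(option(arrow(T1,nat)),pair(unit,T3)) = arrow(option(arrow(pair(float,A),nat)),pair(unit,option(T1))).
Decompose pair/2: string = string,  E = option(T3).
Delete trivial equation string = string.
Bind E := option(T3); no other remaining equation mentions E.
Decompose arrow/2: option(arrow(T1,nat)) = option(arrow(pair(float,A),nat)),  pair(unit,T3) = pair(unit,option(T1)).
Decompose option/1: arrow(T1,nat) = arrow(pair(float,A),nat).
Decompose arrow/2: T1 = pair(float,A),  nat = nat.
Bind T1 := pair(float,A); substituting into the one remaining equation that mentions T1 gives: pair(unit,T3) = pair(unit,option(pair(float,A))).
Delete trivial equation nat = nat.
Decompose pair/2: unit = unit,  T3 = option(pair(float,A)).
Delete trivial equation unit = unit.
Bind T3 := option(pair(float,A)); no other remaining equation mentions T3. Substituting into the earlier binding gives E := option(option(pair(float,A))).
Bind A := arrow(float,unit). Substituting into the earlier bindings gives T := pair(float,arrow(float,unit)), E := option(option(pair(float,arrow(float,unit)))), T1 := pair(float,arrow(float,unit)), T3 := option(pair(float,arrow(float,unit))).
MGU = { T -> pair(float,arrow(float,unit)), E -> option(option(pair(float,arrow(float,unit)))), T1 -> pair(float,arrow(float,unit)), T3 -> option(pair(float,arrow(float,unit))), A -> arrow(float,unit) }, so T3 -> option(pair(float,arrow(float,unit))).

option(pair(float,arrow(float,unit)))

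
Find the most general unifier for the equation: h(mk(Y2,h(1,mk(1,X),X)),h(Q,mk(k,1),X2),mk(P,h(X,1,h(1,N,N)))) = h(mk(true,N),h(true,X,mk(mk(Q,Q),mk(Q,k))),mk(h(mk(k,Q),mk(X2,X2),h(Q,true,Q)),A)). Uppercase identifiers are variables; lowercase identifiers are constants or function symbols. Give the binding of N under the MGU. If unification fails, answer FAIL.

Decompose h/3: mk(Y2,h(1,mk(1,X),X)) = mk(true,N),  h(Q,mk(k,1),X2) = h(true,X,mk(mk(Q,Q),mk(Q,k))),  mk(P,h(X,1,h(1,N,N))) = mk(h(mk(k,Q),mk(X2,X2),h(Q,true,Q)),A).
Decompose mk/2: Y2 = true,  h(1,mk(1,X),X) = N.
Bind Y2 := true; no other remaining equation mentions Y2.
Bind N := h(1,mk(1,X),X); substituting into the one remaining equation that mentions N gives: mk(P,h(X,1,h(1,h(1,mk(1,X),X),h(1,mk(1,X),X)))) = mk(h(mk(k,Q),mk(X2,X2),h(Q,true,Q)),A).
Decompose h/3: Q = true,  mk(k,1) = X,  X2 = mk(mk(Q,Q),mk(Q,k)).
Bind Q := true; substituting into the 2 remaining equations that mention Q gives: X2 = mk(mk(true,true),mk(true,k)),  mk(P,h(X,1,h(1,h(1,mk(1,X),X),h(1,mk(1,X),X)))) = mk(h(mk(k,true),mk(X2,X2),h(true,true,true)),A).
Bind X := mk(k,1); substituting into the one remaining equation that mentions X gives: mk(P,h(mk(k,1),1,h(1,h(1,mk(1,mk(k,1)),mk(k,1)),h(1,mk(1,mk(k,1)),mk(k,1))))) = mk(h(mk(k,true),mk(X2,X2),h(true,true,true)),A). Substituting into the earlier binding gives N := h(1,mk(1,mk(k,1)),mk(k,1)).
Bind X2 := mk(mk(true,true),mk(true,k)); substituting into the remaining equation gives: mk(P,h(mk(k,1),1,h(1,h(1,mk(1,mk(k,1)),mk(k,1)),h(1,mk(1,mk(k,1)),mk(k,1))))) = mk(h(mk(k,true),mk(mk(mk(true,true),mk(true,k)),mk(mk(true,true),mk(true,k))),h(true,true,true)),A).
Decompose mk/2: P = h(mk(k,true),mk(mk(mk(true,true),mk(true,k)),mk(mk(true,true),mk(true,k))),h(true,true,true)),  h(mk(k,1),1,h(1,h(1,mk(1,mk(k,1)),mk(k,1)),h(1,mk(1,mk(k,1)),mk(k,1)))) = A.
Bind P := h(mk(k,true),mk(mk(mk(true,true),mk(true,k)),mk(mk(true,true),mk(true,k))),h(true,true,true)); no other remaining equation mentions P.
Bind A := h(mk(k,1),1,h(1,h(1,mk(1,mk(k,1)),mk(k,1)),h(1,mk(1,mk(k,1)),mk(k,1)))).
MGU = { Y2 -> true, N -> h(1,mk(1,mk(k,1)),mk(k,1)), Q -> true, X -> mk(k,1), X2 -> mk(mk(true,true),mk(true,k)), P -> h(mk(k,true),mk(mk(mk(true,true),mk(true,k)),mk(mk(true,true),mk(true,k))),h(true,true,true)), A -> h(mk(k,1),1,h(1,h(1,mk(1,mk(k,1)),mk(k,1)),h(1,mk(1,mk(k,1)),mk(k,1)))) }, so N -> h(1,mk(1,mk(k,1)),mk(k,1)).

h(1,mk(1,mk(k,1)),mk(k,1))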